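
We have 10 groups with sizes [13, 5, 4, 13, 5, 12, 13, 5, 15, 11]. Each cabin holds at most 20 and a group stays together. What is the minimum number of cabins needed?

Total = 15 + 13 + 13 + 13 + 12 + 11 + 5 + 5 + 5 + 4 = 96.
Lower bound: ⌈96/20⌉ = 5 cabins.
Also, 6 groups each exceed 10, and no two of those can share a cabin, so at least 6 cabins are needed.
A packing using 6 cabins:
  cabin 1: 15 + 5 = 20
  cabin 2: 13 + 5 = 18
  cabin 3: 13 + 5 = 18
  cabin 4: 13 + 4 = 17
  cabin 5: 12 = 12
  cabin 6: 11 = 11
This matches the lower bound, so 6 is optimal.

6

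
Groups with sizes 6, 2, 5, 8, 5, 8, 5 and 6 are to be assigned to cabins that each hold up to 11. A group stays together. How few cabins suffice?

5

Total = 8 + 8 + 6 + 6 + 5 + 5 + 5 + 2 = 45.
Lower bound: ⌈45/11⌉ = 5 cabins.
A packing using 5 cabins:
  cabin 1: 8 + 2 = 10
  cabin 2: 8 = 8
  cabin 3: 6 + 5 = 11
  cabin 4: 6 + 5 = 11
  cabin 5: 5 = 5
This matches the lower bound, so 5 is optimal.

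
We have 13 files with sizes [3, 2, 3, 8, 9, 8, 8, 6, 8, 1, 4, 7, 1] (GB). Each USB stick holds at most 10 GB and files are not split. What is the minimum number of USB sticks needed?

8

Total = 9 + 8 + 8 + 8 + 8 + 7 + 6 + 4 + 3 + 3 + 2 + 1 + 1 = 68 GB.
Lower bound: ⌈68/10⌉ = 7 USB sticks.
A packing using 8 USB sticks:
  USB stick 1: 9 + 1 = 10
  USB stick 2: 8 + 2 = 10
  USB stick 3: 8 + 1 = 9
  USB stick 4: 8 = 8
  USB stick 5: 8 = 8
  USB stick 6: 7 + 3 = 10
  USB stick 7: 6 + 4 = 10
  USB stick 8: 3 = 3
No arrangement into 7 USB sticks stays within capacity, so 8 is optimal.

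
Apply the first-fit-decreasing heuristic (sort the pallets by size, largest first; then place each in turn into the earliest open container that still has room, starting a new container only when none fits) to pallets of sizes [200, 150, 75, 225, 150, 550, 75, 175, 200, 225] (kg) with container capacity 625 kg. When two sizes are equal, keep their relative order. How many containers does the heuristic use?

4

Sorted descending: 550, 225, 225, 200, 200, 175, 150, 150, 75, 75.
  550 → container 1 (new)  [load 550/625]
  225 → container 2 (new)  [load 225/625]
  225 → container 2  [load 450/625]
  200 → container 3 (new)  [load 200/625]
  200 → container 3  [load 400/625]
  175 → container 2  [load 625/625]
  150 → container 3  [load 550/625]
  150 → container 4 (new)  [load 150/625]
  75 → container 1  [load 625/625]
  75 → container 3  [load 625/625]
4 containers opened.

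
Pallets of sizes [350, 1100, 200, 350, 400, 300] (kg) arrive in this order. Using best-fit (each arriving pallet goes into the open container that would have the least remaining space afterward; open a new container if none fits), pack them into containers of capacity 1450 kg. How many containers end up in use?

  350 → container 1 (new)  [load 350/1450]
  1100 → container 1  [load 1450/1450]
  200 → container 2 (new)  [load 200/1450]
  350 → container 2  [load 550/1450]
  400 → container 2  [load 950/1450]
  300 → container 2  [load 1250/1450]
2 containers opened.

2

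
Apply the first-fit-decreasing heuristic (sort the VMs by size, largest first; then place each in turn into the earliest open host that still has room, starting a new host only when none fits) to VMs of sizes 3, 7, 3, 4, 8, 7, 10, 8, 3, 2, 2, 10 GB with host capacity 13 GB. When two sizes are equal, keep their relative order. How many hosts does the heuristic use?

6

Sorted descending: 10, 10, 8, 8, 7, 7, 4, 3, 3, 3, 2, 2.
  10 → host 1 (new)  [load 10/13]
  10 → host 2 (new)  [load 10/13]
  8 → host 3 (new)  [load 8/13]
  8 → host 4 (new)  [load 8/13]
  7 → host 5 (new)  [load 7/13]
  7 → host 6 (new)  [load 7/13]
  4 → host 3  [load 12/13]
  3 → host 1  [load 13/13]
  3 → host 2  [load 13/13]
  3 → host 4  [load 11/13]
  2 → host 4  [load 13/13]
  2 → host 5  [load 9/13]
6 hosts opened.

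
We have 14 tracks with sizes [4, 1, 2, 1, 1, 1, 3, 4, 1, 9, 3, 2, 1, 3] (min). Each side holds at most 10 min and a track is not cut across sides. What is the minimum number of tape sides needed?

Total = 9 + 4 + 4 + 3 + 3 + 3 + 2 + 2 + 1 + 1 + 1 + 1 + 1 + 1 = 36 min.
Lower bound: ⌈36/10⌉ = 4 tape sides.
A packing using 4 tape sides:
  side 1: 9 + 1 = 10
  side 2: 4 + 4 + 2 = 10
  side 3: 3 + 3 + 3 + 1 = 10
  side 4: 2 + 1 + 1 + 1 + 1 = 6
This matches the lower bound, so 4 is optimal.

4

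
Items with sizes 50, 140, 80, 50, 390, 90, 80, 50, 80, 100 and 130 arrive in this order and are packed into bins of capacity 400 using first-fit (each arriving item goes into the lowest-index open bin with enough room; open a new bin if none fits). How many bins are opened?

  50 → bin 1 (new)  [load 50/400]
  140 → bin 1  [load 190/400]
  80 → bin 1  [load 270/400]
  50 → bin 1  [load 320/400]
  390 → bin 2 (new)  [load 390/400]
  90 → bin 3 (new)  [load 90/400]
  80 → bin 1  [load 400/400]
  50 → bin 3  [load 140/400]
  80 → bin 3  [load 220/400]
  100 → bin 3  [load 320/400]
  130 → bin 4 (new)  [load 130/400]
4 bins opened.

4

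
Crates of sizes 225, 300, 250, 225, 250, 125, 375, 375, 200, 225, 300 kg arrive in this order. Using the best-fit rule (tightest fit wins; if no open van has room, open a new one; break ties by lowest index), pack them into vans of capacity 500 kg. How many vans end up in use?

  225 → van 1 (new)  [load 225/500]
  300 → van 2 (new)  [load 300/500]
  250 → van 1  [load 475/500]
  225 → van 3 (new)  [load 225/500]
  250 → van 3  [load 475/500]
  125 → van 2  [load 425/500]
  375 → van 4 (new)  [load 375/500]
  375 → van 5 (new)  [load 375/500]
  200 → van 6 (new)  [load 200/500]
  225 → van 6  [load 425/500]
  300 → van 7 (new)  [load 300/500]
7 vans opened.

7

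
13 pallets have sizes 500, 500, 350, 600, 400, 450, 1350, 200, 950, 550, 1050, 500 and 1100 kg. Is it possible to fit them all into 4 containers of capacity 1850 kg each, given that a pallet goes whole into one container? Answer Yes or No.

Total = 8500 kg; ⌈8500/1850⌉ = 5.
At least 5 containers are required, but only 4 are allowed.

No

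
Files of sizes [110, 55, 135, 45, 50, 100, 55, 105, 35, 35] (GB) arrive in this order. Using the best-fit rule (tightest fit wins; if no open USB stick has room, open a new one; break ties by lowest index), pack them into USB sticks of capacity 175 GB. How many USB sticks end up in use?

  110 → USB stick 1 (new)  [load 110/175]
  55 → USB stick 1  [load 165/175]
  135 → USB stick 2 (new)  [load 135/175]
  45 → USB stick 3 (new)  [load 45/175]
  50 → USB stick 3  [load 95/175]
  100 → USB stick 4 (new)  [load 100/175]
  55 → USB stick 4  [load 155/175]
  105 → USB stick 5 (new)  [load 105/175]
  35 → USB stick 2  [load 170/175]
  35 → USB stick 5  [load 140/175]
5 USB sticks opened.

5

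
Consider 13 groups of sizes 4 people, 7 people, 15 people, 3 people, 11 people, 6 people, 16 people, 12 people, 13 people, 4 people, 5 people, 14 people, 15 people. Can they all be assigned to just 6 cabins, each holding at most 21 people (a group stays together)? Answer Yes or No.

No

Total = 125 people; ⌈125/21⌉ = 6.
7 groups each exceed half the capacity and cannot share a cabin, forcing at least 7 cabins.
At least 7 cabins are required, but only 6 are allowed.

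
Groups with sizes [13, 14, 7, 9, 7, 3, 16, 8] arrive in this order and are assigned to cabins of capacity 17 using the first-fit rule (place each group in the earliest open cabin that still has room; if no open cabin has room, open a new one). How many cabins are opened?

  13 → cabin 1 (new)  [load 13/17]
  14 → cabin 2 (new)  [load 14/17]
  7 → cabin 3 (new)  [load 7/17]
  9 → cabin 3  [load 16/17]
  7 → cabin 4 (new)  [load 7/17]
  3 → cabin 1  [load 16/17]
  16 → cabin 5 (new)  [load 16/17]
  8 → cabin 4  [load 15/17]
5 cabins opened.

5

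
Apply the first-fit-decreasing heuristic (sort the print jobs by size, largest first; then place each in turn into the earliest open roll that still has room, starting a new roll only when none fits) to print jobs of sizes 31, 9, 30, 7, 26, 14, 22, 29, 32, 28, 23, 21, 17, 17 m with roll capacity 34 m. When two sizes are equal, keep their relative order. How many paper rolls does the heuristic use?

Sorted descending: 32, 31, 30, 29, 28, 26, 23, 22, 21, 17, 17, 14, 9, 7.
  32 → roll 1 (new)  [load 32/34]
  31 → roll 2 (new)  [load 31/34]
  30 → roll 3 (new)  [load 30/34]
  29 → roll 4 (new)  [load 29/34]
  28 → roll 5 (new)  [load 28/34]
  26 → roll 6 (new)  [load 26/34]
  23 → roll 7 (new)  [load 23/34]
  22 → roll 8 (new)  [load 22/34]
  21 → roll 9 (new)  [load 21/34]
  17 → roll 10 (new)  [load 17/34]
  17 → roll 10  [load 34/34]
  14 → roll 11 (new)  [load 14/34]
  9 → roll 7  [load 32/34]
  7 → roll 6  [load 33/34]
11 paper rolls opened.

11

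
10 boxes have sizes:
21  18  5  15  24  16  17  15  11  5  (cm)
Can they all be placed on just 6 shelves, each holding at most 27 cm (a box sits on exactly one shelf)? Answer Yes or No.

Total = 147 cm; ⌈147/27⌉ = 6.
7 boxes each exceed half the capacity and cannot share a shelf, forcing at least 7 shelves.
At least 7 shelves are required, but only 6 are allowed.

No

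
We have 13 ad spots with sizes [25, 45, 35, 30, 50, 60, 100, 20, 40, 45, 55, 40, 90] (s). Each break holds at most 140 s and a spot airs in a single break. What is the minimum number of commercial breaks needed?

5

Total = 100 + 90 + 60 + 55 + 50 + 45 + 45 + 40 + 40 + 35 + 30 + 25 + 20 = 635 s.
Lower bound: ⌈635/140⌉ = 5 commercial breaks.
A packing using 5 commercial breaks:
  break 1: 100 + 40 = 140
  break 2: 90 + 50 = 140
  break 3: 60 + 55 + 25 = 140
  break 4: 45 + 45 + 40 = 130
  break 5: 35 + 30 + 20 = 85
This matches the lower bound, so 5 is optimal.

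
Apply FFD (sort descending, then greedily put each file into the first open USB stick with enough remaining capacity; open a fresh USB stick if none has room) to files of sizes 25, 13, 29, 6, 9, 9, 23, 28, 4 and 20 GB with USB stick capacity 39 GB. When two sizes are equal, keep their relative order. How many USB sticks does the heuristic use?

Sorted descending: 29, 28, 25, 23, 20, 13, 9, 9, 6, 4.
  29 → USB stick 1 (new)  [load 29/39]
  28 → USB stick 2 (new)  [load 28/39]
  25 → USB stick 3 (new)  [load 25/39]
  23 → USB stick 4 (new)  [load 23/39]
  20 → USB stick 5 (new)  [load 20/39]
  13 → USB stick 3  [load 38/39]
  9 → USB stick 1  [load 38/39]
  9 → USB stick 2  [load 37/39]
  6 → USB stick 4  [load 29/39]
  4 → USB stick 4  [load 33/39]
5 USB sticks opened.

5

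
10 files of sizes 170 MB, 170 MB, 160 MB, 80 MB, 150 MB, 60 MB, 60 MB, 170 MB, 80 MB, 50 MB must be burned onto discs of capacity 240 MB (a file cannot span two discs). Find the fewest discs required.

5

Total = 170 + 170 + 170 + 160 + 150 + 80 + 80 + 60 + 60 + 50 = 1150 MB.
Lower bound: ⌈1150/240⌉ = 5 discs.
A packing using 5 discs:
  disc 1: 170 + 60 = 230
  disc 2: 170 + 60 = 230
  disc 3: 170 + 50 = 220
  disc 4: 160 + 80 = 240
  disc 5: 150 + 80 = 230
This matches the lower bound, so 5 is optimal.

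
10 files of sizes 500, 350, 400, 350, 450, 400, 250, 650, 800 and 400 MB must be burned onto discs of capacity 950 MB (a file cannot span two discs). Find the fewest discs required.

Total = 800 + 650 + 500 + 450 + 400 + 400 + 400 + 350 + 350 + 250 = 4550 MB.
Lower bound: ⌈4550/950⌉ = 5 discs.
A packing using 6 discs:
  disc 1: 800 = 800
  disc 2: 650 + 250 = 900
  disc 3: 500 + 450 = 950
  disc 4: 400 + 400 = 800
  disc 5: 400 + 350 = 750
  disc 6: 350 = 350
No arrangement into 5 discs stays within capacity, so 6 is optimal.

6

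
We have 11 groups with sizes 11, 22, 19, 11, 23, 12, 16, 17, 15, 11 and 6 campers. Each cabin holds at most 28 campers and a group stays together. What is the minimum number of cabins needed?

Total = 23 + 22 + 19 + 17 + 16 + 15 + 12 + 11 + 11 + 11 + 6 = 163 campers.
Lower bound: ⌈163/28⌉ = 6 cabins.
A packing using 7 cabins:
  cabin 1: 23 = 23
  cabin 2: 22 + 6 = 28
  cabin 3: 19 = 19
  cabin 4: 17 + 11 = 28
  cabin 5: 16 + 12 = 28
  cabin 6: 15 + 11 = 26
  cabin 7: 11 = 11
No arrangement into 6 cabins stays within capacity, so 7 is optimal.

7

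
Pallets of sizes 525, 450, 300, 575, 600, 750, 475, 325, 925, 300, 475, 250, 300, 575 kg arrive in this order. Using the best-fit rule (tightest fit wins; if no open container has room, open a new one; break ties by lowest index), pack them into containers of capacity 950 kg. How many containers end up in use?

8

  525 → container 1 (new)  [load 525/950]
  450 → container 2 (new)  [load 450/950]
  300 → container 1  [load 825/950]
  575 → container 3 (new)  [load 575/950]
  600 → container 4 (new)  [load 600/950]
  750 → container 5 (new)  [load 750/950]
  475 → container 2  [load 925/950]
  325 → container 4  [load 925/950]
  925 → container 6 (new)  [load 925/950]
  300 → container 3  [load 875/950]
  475 → container 7 (new)  [load 475/950]
  250 → container 7  [load 725/950]
  300 → container 8 (new)  [load 300/950]
  575 → container 8  [load 875/950]
8 containers opened.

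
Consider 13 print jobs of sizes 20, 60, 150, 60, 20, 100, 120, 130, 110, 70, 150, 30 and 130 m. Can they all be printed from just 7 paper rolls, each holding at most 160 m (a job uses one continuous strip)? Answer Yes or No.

No

Total = 1150 m; ⌈1150/160⌉ = 8.
At least 8 paper rolls are required, but only 7 are allowed.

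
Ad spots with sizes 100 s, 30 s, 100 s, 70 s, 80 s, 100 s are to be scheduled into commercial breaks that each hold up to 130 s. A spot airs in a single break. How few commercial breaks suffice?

5

Total = 100 + 100 + 100 + 80 + 70 + 30 = 480 s.
Lower bound: ⌈480/130⌉ = 4 commercial breaks.
Also, 5 ad spots each exceed 65 s, and no two of those can share a break, so at least 5 commercial breaks are needed.
A packing using 5 commercial breaks:
  break 1: 100 + 30 = 130
  break 2: 100 = 100
  break 3: 100 = 100
  break 4: 80 = 80
  break 5: 70 = 70
This matches the lower bound, so 5 is optimal.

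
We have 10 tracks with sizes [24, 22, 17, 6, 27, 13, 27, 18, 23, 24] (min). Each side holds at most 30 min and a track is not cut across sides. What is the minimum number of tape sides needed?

8

Total = 27 + 27 + 24 + 24 + 23 + 22 + 18 + 17 + 13 + 6 = 201 min.
Lower bound: ⌈201/30⌉ = 7 tape sides.
Also, 8 tracks each exceed 15 min, and no two of those can share a side, so at least 8 tape sides are needed.
A packing using 8 tape sides:
  side 1: 27 = 27
  side 2: 27 = 27
  side 3: 24 + 6 = 30
  side 4: 24 = 24
  side 5: 23 = 23
  side 6: 22 = 22
  side 7: 18 = 18
  side 8: 17 + 13 = 30
This matches the lower bound, so 8 is optimal.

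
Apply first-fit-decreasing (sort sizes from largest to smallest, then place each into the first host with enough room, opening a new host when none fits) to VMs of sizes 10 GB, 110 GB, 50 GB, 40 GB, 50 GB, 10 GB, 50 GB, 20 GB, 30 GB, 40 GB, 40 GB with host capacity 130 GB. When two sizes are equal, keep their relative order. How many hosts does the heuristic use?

Sorted descending: 110, 50, 50, 50, 40, 40, 40, 30, 20, 10, 10.
  110 → host 1 (new)  [load 110/130]
  50 → host 2 (new)  [load 50/130]
  50 → host 2  [load 100/130]
  50 → host 3 (new)  [load 50/130]
  40 → host 3  [load 90/130]
  40 → host 3  [load 130/130]
  40 → host 4 (new)  [load 40/130]
  30 → host 2  [load 130/130]
  20 → host 1  [load 130/130]
  10 → host 4  [load 50/130]
  10 → host 4  [load 60/130]
4 hosts opened.

4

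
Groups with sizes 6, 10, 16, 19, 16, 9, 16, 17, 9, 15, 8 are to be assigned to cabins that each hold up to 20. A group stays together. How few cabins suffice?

Total = 19 + 17 + 16 + 16 + 16 + 15 + 10 + 9 + 9 + 8 + 6 = 141.
Lower bound: ⌈141/20⌉ = 8 cabins.
A packing using 9 cabins:
  cabin 1: 19 = 19
  cabin 2: 17 = 17
  cabin 3: 16 = 16
  cabin 4: 16 = 16
  cabin 5: 16 = 16
  cabin 6: 15 = 15
  cabin 7: 10 + 9 = 19
  cabin 8: 9 + 8 = 17
  cabin 9: 6 = 6
No arrangement into 8 cabins stays within capacity, so 9 is optimal.

9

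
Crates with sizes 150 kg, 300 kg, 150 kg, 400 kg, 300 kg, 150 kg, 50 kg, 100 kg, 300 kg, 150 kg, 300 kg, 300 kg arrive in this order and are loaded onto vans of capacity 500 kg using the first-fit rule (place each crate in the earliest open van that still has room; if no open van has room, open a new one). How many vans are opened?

  150 → van 1 (new)  [load 150/500]
  300 → van 1  [load 450/500]
  150 → van 2 (new)  [load 150/500]
  400 → van 3 (new)  [load 400/500]
  300 → van 2  [load 450/500]
  150 → van 4 (new)  [load 150/500]
  50 → van 1  [load 500/500]
  100 → van 3  [load 500/500]
  300 → van 4  [load 450/500]
  150 → van 5 (new)  [load 150/500]
  300 → van 5  [load 450/500]
  300 → van 6 (new)  [load 300/500]
6 vans opened.

6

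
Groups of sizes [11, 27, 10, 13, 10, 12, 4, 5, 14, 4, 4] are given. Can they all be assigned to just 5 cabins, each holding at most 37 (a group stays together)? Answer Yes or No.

A valid assignment using 4 cabins:
  cabin 1: 27 + 10 = 37
  cabin 2: 14 + 13 + 10 = 37
  cabin 3: 12 + 11 + 5 + 4 + 4 = 36
  cabin 4: 4 = 4
That uses only 4 ≤ 5, so 5 cabins are enough.

Yes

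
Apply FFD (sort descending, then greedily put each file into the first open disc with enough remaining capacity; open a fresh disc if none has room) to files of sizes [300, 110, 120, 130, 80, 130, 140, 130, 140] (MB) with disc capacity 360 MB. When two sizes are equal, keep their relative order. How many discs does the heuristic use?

Sorted descending: 300, 140, 140, 130, 130, 130, 120, 110, 80.
  300 → disc 1 (new)  [load 300/360]
  140 → disc 2 (new)  [load 140/360]
  140 → disc 2  [load 280/360]
  130 → disc 3 (new)  [load 130/360]
  130 → disc 3  [load 260/360]
  130 → disc 4 (new)  [load 130/360]
  120 → disc 4  [load 250/360]
  110 → disc 4  [load 360/360]
  80 → disc 2  [load 360/360]
4 discs opened.

4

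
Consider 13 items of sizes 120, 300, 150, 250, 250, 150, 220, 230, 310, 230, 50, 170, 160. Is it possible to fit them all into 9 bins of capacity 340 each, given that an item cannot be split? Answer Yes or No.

Yes

A valid assignment using 9 bins:
  bin 1: 310 = 310
  bin 2: 300 = 300
  bin 3: 250 + 50 = 300
  bin 4: 250 = 250
  bin 5: 230 = 230
  bin 6: 230 = 230
  bin 7: 220 + 120 = 340
  bin 8: 170 + 160 = 330
  bin 9: 150 + 150 = 300
Every load is within 340, so 9 bins suffice.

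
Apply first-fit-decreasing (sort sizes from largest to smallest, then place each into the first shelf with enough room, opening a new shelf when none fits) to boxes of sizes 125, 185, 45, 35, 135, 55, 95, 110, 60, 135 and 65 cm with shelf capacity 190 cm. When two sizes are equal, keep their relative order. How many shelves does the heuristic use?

6

Sorted descending: 185, 135, 135, 125, 110, 95, 65, 60, 55, 45, 35.
  185 → shelf 1 (new)  [load 185/190]
  135 → shelf 2 (new)  [load 135/190]
  135 → shelf 3 (new)  [load 135/190]
  125 → shelf 4 (new)  [load 125/190]
  110 → shelf 5 (new)  [load 110/190]
  95 → shelf 6 (new)  [load 95/190]
  65 → shelf 4  [load 190/190]
  60 → shelf 5  [load 170/190]
  55 → shelf 2  [load 190/190]
  45 → shelf 3  [load 180/190]
  35 → shelf 6  [load 130/190]
6 shelves opened.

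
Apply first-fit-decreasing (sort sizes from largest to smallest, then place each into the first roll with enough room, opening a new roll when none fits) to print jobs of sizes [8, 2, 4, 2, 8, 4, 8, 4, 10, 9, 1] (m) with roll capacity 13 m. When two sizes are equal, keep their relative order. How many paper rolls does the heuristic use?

5

Sorted descending: 10, 9, 8, 8, 8, 4, 4, 4, 2, 2, 1.
  10 → roll 1 (new)  [load 10/13]
  9 → roll 2 (new)  [load 9/13]
  8 → roll 3 (new)  [load 8/13]
  8 → roll 4 (new)  [load 8/13]
  8 → roll 5 (new)  [load 8/13]
  4 → roll 2  [load 13/13]
  4 → roll 3  [load 12/13]
  4 → roll 4  [load 12/13]
  2 → roll 1  [load 12/13]
  2 → roll 5  [load 10/13]
  1 → roll 1  [load 13/13]
5 paper rolls opened.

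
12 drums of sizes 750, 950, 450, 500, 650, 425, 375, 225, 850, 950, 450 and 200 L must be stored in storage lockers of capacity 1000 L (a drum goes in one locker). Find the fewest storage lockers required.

8

Total = 950 + 950 + 850 + 750 + 650 + 500 + 450 + 450 + 425 + 375 + 225 + 200 = 6775 L.
Lower bound: ⌈6775/1000⌉ = 7 storage lockers.
A packing using 8 storage lockers:
  locker 1: 950 = 950
  locker 2: 950 = 950
  locker 3: 850 = 850
  locker 4: 750 + 225 = 975
  locker 5: 650 + 200 = 850
  locker 6: 500 + 450 = 950
  locker 7: 450 + 425 = 875
  locker 8: 375 = 375
No arrangement into 7 storage lockers stays within capacity, so 8 is optimal.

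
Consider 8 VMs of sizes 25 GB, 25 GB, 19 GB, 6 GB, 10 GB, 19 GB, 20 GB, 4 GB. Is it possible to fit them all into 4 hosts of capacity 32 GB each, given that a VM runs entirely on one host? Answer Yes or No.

No

Total = 128 GB; ⌈128/32⌉ = 4.
5 VMs each exceed half the capacity and cannot share a host, forcing at least 5 hosts.
At least 5 hosts are required, but only 4 are allowed.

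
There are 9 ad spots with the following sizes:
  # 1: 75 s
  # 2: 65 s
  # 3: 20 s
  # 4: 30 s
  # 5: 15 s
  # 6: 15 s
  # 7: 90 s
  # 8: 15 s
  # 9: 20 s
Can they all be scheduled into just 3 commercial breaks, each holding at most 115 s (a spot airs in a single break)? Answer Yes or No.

Total = 345 s; ⌈345/115⌉ = 3.
The bound of 3 does not rule out 3, but exhaustive search shows no assignment into 3 commercial breaks of capacity 115 s exists — the minimum is 4.

No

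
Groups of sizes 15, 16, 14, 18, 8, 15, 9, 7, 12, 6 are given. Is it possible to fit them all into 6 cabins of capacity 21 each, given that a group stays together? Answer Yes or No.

Total = 120; ⌈120/21⌉ = 6.
The bound of 6 does not rule out 6, but exhaustive search shows no assignment into 6 cabins of capacity 21 exists — the minimum is 7.

No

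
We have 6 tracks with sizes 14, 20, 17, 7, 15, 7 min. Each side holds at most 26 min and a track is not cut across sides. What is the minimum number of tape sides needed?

Total = 20 + 17 + 15 + 14 + 7 + 7 = 80 min.
Lower bound: ⌈80/26⌉ = 4 tape sides.
A packing using 4 tape sides:
  side 1: 20 = 20
  side 2: 17 + 7 = 24
  side 3: 15 + 7 = 22
  side 4: 14 = 14
This matches the lower bound, so 4 is optimal.

4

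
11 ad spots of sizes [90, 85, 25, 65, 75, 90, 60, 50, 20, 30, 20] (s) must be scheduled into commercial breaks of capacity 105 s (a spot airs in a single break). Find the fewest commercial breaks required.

Total = 90 + 90 + 85 + 75 + 65 + 60 + 50 + 30 + 25 + 20 + 20 = 610 s.
Lower bound: ⌈610/105⌉ = 6 commercial breaks.
A packing using 7 commercial breaks:
  break 1: 90 = 90
  break 2: 90 = 90
  break 3: 85 + 20 = 105
  break 4: 75 + 30 = 105
  break 5: 65 + 25 = 90
  break 6: 60 + 20 = 80
  break 7: 50 = 50
No arrangement into 6 commercial breaks stays within capacity, so 7 is optimal.

7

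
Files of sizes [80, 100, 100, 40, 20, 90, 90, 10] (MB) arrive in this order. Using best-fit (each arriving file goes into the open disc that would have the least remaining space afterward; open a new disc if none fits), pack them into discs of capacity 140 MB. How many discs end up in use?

  80 → disc 1 (new)  [load 80/140]
  100 → disc 2 (new)  [load 100/140]
  100 → disc 3 (new)  [load 100/140]
  40 → disc 2  [load 140/140]
  20 → disc 3  [load 120/140]
  90 → disc 4 (new)  [load 90/140]
  90 → disc 5 (new)  [load 90/140]
  10 → disc 3  [load 130/140]
5 discs opened.

5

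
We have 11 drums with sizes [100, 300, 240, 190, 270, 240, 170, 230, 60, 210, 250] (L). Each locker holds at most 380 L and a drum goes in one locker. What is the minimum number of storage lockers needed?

8

Total = 300 + 270 + 250 + 240 + 240 + 230 + 210 + 190 + 170 + 100 + 60 = 2260 L.
Lower bound: ⌈2260/380⌉ = 6 storage lockers.
Also, 7 drums each exceed 190 L, and no two of those can share a locker, so at least 7 storage lockers are needed.
A packing using 8 storage lockers:
  locker 1: 300 + 60 = 360
  locker 2: 270 + 100 = 370
  locker 3: 250 = 250
  locker 4: 240 = 240
  locker 5: 240 = 240
  locker 6: 230 = 230
  locker 7: 210 + 170 = 380
  locker 8: 190 = 190
No arrangement into 7 storage lockers stays within capacity, so 8 is optimal.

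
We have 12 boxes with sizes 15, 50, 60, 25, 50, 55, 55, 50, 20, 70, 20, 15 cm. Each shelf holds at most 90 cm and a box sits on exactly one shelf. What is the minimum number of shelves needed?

Total = 70 + 60 + 55 + 55 + 50 + 50 + 50 + 25 + 20 + 20 + 15 + 15 = 485 cm.
Lower bound: ⌈485/90⌉ = 6 shelves.
Also, 7 boxes each exceed 45 cm, and no two of those can share a shelf, so at least 7 shelves are needed.
A packing using 7 shelves:
  shelf 1: 70 + 20 = 90
  shelf 2: 60 + 25 = 85
  shelf 3: 55 + 20 + 15 = 90
  shelf 4: 55 + 15 = 70
  shelf 5: 50 = 50
  shelf 6: 50 = 50
  shelf 7: 50 = 50
This matches the lower bound, so 7 is optimal.

7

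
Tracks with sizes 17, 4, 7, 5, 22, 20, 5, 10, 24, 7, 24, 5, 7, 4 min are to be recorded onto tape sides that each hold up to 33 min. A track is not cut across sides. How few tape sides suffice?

Total = 24 + 24 + 22 + 20 + 17 + 10 + 7 + 7 + 7 + 5 + 5 + 5 + 4 + 4 = 161 min.
Lower bound: ⌈161/33⌉ = 5 tape sides.
A packing using 5 tape sides:
  side 1: 24 + 7 = 31
  side 2: 24 + 5 + 4 = 33
  side 3: 22 + 10 = 32
  side 4: 20 + 7 + 5 = 32
  side 5: 17 + 7 + 5 + 4 = 33
This matches the lower bound, so 5 is optimal.

5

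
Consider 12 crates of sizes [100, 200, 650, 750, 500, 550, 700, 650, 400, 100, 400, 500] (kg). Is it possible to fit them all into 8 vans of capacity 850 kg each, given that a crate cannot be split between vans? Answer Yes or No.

Yes

A valid assignment using 8 vans:
  van 1: 750 + 100 = 850
  van 2: 700 + 100 = 800
  van 3: 650 + 200 = 850
  van 4: 650 = 650
  van 5: 550 = 550
  van 6: 500 = 500
  van 7: 500 = 500
  van 8: 400 + 400 = 800
Every load is within 850 kg, so 8 vans suffice.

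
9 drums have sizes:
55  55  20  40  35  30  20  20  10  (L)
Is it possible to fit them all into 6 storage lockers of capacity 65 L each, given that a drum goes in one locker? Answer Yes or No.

A valid assignment using 5 storage lockers:
  locker 1: 55 + 10 = 65
  locker 2: 55 = 55
  locker 3: 40 + 20 = 60
  locker 4: 35 + 30 = 65
  locker 5: 20 + 20 = 40
That uses only 5 ≤ 6, so 6 storage lockers are enough.

Yes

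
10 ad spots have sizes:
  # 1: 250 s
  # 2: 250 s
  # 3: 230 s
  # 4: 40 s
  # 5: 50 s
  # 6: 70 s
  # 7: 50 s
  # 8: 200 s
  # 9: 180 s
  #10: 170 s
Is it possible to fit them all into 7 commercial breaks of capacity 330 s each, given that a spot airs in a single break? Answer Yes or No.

A valid assignment using 6 commercial breaks:
  break 1: 250 + 70 = 320
  break 2: 250 + 50 = 300
  break 3: 230 + 50 + 40 = 320
  break 4: 200 = 200
  break 5: 180 = 180
  break 6: 170 = 170
That uses only 6 ≤ 7, so 7 commercial breaks are enough.

Yes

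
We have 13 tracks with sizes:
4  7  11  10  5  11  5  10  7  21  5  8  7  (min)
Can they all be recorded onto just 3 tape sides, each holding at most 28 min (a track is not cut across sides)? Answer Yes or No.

Total = 111 min; ⌈111/28⌉ = 4.
At least 4 tape sides are required, but only 3 are allowed.

No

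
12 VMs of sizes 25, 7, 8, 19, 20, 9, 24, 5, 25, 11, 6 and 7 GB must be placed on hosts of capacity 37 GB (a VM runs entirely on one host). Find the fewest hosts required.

5

Total = 25 + 25 + 24 + 20 + 19 + 11 + 9 + 8 + 7 + 7 + 6 + 5 = 166 GB.
Lower bound: ⌈166/37⌉ = 5 hosts.
A packing using 5 hosts:
  host 1: 25 + 11 = 36
  host 2: 25 + 9 = 34
  host 3: 24 + 8 + 5 = 37
  host 4: 20 + 7 + 7 = 34
  host 5: 19 + 6 = 25
This matches the lower bound, so 5 is optimal.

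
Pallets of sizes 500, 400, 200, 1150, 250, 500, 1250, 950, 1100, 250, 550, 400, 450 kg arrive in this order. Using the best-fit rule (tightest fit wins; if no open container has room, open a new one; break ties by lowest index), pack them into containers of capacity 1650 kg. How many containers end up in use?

  500 → container 1 (new)  [load 500/1650]
  400 → container 1  [load 900/1650]
  200 → container 1  [load 1100/1650]
  1150 → container 2 (new)  [load 1150/1650]
  250 → container 2  [load 1400/1650]
  500 → container 1  [load 1600/1650]
  1250 → container 3 (new)  [load 1250/1650]
  950 → container 4 (new)  [load 950/1650]
  1100 → container 5 (new)  [load 1100/1650]
  250 → container 2  [load 1650/1650]
  550 → container 5  [load 1650/1650]
  400 → container 3  [load 1650/1650]
  450 → container 4  [load 1400/1650]
5 containers opened.

5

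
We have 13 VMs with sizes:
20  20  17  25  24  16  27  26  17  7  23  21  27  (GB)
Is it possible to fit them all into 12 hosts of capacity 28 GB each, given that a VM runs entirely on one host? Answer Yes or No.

A valid assignment using 12 hosts:
  host 1: 27 = 27
  host 2: 27 = 27
  host 3: 26 = 26
  host 4: 25 = 25
  host 5: 24 = 24
  host 6: 23 = 23
  host 7: 21 + 7 = 28
  host 8: 20 = 20
  host 9: 20 = 20
  host 10: 17 = 17
  host 11: 17 = 17
  host 12: 16 = 16
Every load is within 28 GB, so 12 hosts suffice.

Yes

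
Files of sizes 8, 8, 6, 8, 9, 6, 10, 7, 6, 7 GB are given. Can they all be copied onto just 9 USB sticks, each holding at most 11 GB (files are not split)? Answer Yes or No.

No

Total = 75 GB; ⌈75/11⌉ = 7.
10 files each exceed half the capacity and cannot share a USB stick, forcing at least 10 USB sticks.
At least 10 USB sticks are required, but only 9 are allowed.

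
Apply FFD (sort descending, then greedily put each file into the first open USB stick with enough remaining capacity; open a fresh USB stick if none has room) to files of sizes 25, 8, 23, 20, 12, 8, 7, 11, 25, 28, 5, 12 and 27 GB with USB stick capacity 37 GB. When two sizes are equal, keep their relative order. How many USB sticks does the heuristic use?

6

Sorted descending: 28, 27, 25, 25, 23, 20, 12, 12, 11, 8, 8, 7, 5.
  28 → USB stick 1 (new)  [load 28/37]
  27 → USB stick 2 (new)  [load 27/37]
  25 → USB stick 3 (new)  [load 25/37]
  25 → USB stick 4 (new)  [load 25/37]
  23 → USB stick 5 (new)  [load 23/37]
  20 → USB stick 6 (new)  [load 20/37]
  12 → USB stick 3  [load 37/37]
  12 → USB stick 4  [load 37/37]
  11 → USB stick 5  [load 34/37]
  8 → USB stick 1  [load 36/37]
  8 → USB stick 2  [load 35/37]
  7 → USB stick 6  [load 27/37]
  5 → USB stick 6  [load 32/37]
6 USB sticks opened.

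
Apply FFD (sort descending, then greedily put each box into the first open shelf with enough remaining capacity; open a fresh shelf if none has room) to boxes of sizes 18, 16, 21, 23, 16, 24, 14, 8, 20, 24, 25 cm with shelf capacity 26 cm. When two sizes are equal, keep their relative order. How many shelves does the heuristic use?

10

Sorted descending: 25, 24, 24, 23, 21, 20, 18, 16, 16, 14, 8.
  25 → shelf 1 (new)  [load 25/26]
  24 → shelf 2 (new)  [load 24/26]
  24 → shelf 3 (new)  [load 24/26]
  23 → shelf 4 (new)  [load 23/26]
  21 → shelf 5 (new)  [load 21/26]
  20 → shelf 6 (new)  [load 20/26]
  18 → shelf 7 (new)  [load 18/26]
  16 → shelf 8 (new)  [load 16/26]
  16 → shelf 9 (new)  [load 16/26]
  14 → shelf 10 (new)  [load 14/26]
  8 → shelf 7  [load 26/26]
10 shelves opened.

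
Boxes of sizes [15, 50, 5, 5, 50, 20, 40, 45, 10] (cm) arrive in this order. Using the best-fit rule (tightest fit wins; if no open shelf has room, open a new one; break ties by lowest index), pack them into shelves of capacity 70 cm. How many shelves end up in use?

  15 → shelf 1 (new)  [load 15/70]
  50 → shelf 1  [load 65/70]
  5 → shelf 1  [load 70/70]
  5 → shelf 2 (new)  [load 5/70]
  50 → shelf 2  [load 55/70]
  20 → shelf 3 (new)  [load 20/70]
  40 → shelf 3  [load 60/70]
  45 → shelf 4 (new)  [load 45/70]
  10 → shelf 3  [load 70/70]
4 shelves opened.

4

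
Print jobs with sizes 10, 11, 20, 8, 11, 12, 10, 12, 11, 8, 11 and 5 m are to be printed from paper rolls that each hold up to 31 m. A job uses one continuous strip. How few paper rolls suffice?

Total = 20 + 12 + 12 + 11 + 11 + 11 + 11 + 10 + 10 + 8 + 8 + 5 = 129 m.
Lower bound: ⌈129/31⌉ = 5 paper rolls.
A packing using 5 paper rolls:
  roll 1: 20 + 11 = 31
  roll 2: 12 + 12 + 5 = 29
  roll 3: 11 + 11 + 8 = 30
  roll 4: 11 + 10 + 10 = 31
  roll 5: 8 = 8
This matches the lower bound, so 5 is optimal.

5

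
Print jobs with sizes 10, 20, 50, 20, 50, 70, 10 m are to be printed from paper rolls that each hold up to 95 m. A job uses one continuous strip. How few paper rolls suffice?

Total = 70 + 50 + 50 + 20 + 20 + 10 + 10 = 230 m.
Lower bound: ⌈230/95⌉ = 3 paper rolls.
A packing using 3 paper rolls:
  roll 1: 70 + 20 = 90
  roll 2: 50 + 20 + 10 + 10 = 90
  roll 3: 50 = 50
This matches the lower bound, so 3 is optimal.

3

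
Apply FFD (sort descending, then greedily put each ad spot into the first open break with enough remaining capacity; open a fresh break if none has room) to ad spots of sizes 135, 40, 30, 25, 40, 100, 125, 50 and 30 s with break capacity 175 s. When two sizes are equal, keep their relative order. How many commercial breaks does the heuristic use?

4

Sorted descending: 135, 125, 100, 50, 40, 40, 30, 30, 25.
  135 → break 1 (new)  [load 135/175]
  125 → break 2 (new)  [load 125/175]
  100 → break 3 (new)  [load 100/175]
  50 → break 2  [load 175/175]
  40 → break 1  [load 175/175]
  40 → break 3  [load 140/175]
  30 → break 3  [load 170/175]
  30 → break 4 (new)  [load 30/175]
  25 → break 4  [load 55/175]
4 commercial breaks opened.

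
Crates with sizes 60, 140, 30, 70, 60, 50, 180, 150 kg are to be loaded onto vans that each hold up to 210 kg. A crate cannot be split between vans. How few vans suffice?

4

Total = 180 + 150 + 140 + 70 + 60 + 60 + 50 + 30 = 740 kg.
Lower bound: ⌈740/210⌉ = 4 vans.
A packing using 4 vans:
  van 1: 180 + 30 = 210
  van 2: 150 + 60 = 210
  van 3: 140 + 70 = 210
  van 4: 60 + 50 = 110
This matches the lower bound, so 4 is optimal.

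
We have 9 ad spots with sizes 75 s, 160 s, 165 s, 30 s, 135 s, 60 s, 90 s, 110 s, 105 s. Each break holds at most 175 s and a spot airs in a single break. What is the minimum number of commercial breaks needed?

Total = 165 + 160 + 135 + 110 + 105 + 90 + 75 + 60 + 30 = 930 s.
Lower bound: ⌈930/175⌉ = 6 commercial breaks.
A packing using 6 commercial breaks:
  break 1: 165 = 165
  break 2: 160 = 160
  break 3: 135 + 30 = 165
  break 4: 110 + 60 = 170
  break 5: 105 = 105
  break 6: 90 + 75 = 165
This matches the lower bound, so 6 is optimal.

6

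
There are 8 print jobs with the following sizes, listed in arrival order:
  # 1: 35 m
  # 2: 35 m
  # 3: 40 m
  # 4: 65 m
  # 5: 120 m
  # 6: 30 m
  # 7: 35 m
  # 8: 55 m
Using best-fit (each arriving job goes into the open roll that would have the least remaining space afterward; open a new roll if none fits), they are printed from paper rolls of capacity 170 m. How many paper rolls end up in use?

3

  35 → roll 1 (new)  [load 35/170]
  35 → roll 1  [load 70/170]
  40 → roll 1  [load 110/170]
  65 → roll 2 (new)  [load 65/170]
  120 → roll 3 (new)  [load 120/170]
  30 → roll 3  [load 150/170]
  35 → roll 1  [load 145/170]
  55 → roll 2  [load 120/170]
3 paper rolls opened.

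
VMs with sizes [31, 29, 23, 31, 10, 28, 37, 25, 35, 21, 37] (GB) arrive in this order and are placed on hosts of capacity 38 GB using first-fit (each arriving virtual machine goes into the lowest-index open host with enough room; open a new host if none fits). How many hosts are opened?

  31 → host 1 (new)  [load 31/38]
  29 → host 2 (new)  [load 29/38]
  23 → host 3 (new)  [load 23/38]
  31 → host 4 (new)  [load 31/38]
  10 → host 3  [load 33/38]
  28 → host 5 (new)  [load 28/38]
  37 → host 6 (new)  [load 37/38]
  25 → host 7 (new)  [load 25/38]
  35 → host 8 (new)  [load 35/38]
  21 → host 9 (new)  [load 21/38]
  37 → host 10 (new)  [load 37/38]
10 hosts opened.

10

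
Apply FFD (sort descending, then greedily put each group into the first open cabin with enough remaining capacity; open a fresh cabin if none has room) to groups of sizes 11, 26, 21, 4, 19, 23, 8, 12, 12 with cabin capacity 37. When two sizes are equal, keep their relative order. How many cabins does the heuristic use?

4

Sorted descending: 26, 23, 21, 19, 12, 12, 11, 8, 4.
  26 → cabin 1 (new)  [load 26/37]
  23 → cabin 2 (new)  [load 23/37]
  21 → cabin 3 (new)  [load 21/37]
  19 → cabin 4 (new)  [load 19/37]
  12 → cabin 2  [load 35/37]
  12 → cabin 3  [load 33/37]
  11 → cabin 1  [load 37/37]
  8 → cabin 4  [load 27/37]
  4 → cabin 3  [load 37/37]
4 cabins opened.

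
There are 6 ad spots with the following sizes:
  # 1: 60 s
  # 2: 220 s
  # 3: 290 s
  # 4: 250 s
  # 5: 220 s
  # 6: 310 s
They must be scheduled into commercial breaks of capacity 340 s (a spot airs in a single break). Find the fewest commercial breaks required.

5

Total = 310 + 290 + 250 + 220 + 220 + 60 = 1350 s.
Lower bound: ⌈1350/340⌉ = 4 commercial breaks.
Also, 5 ad spots each exceed 170 s, and no two of those can share a break, so at least 5 commercial breaks are needed.
A packing using 5 commercial breaks:
  break 1: 310 = 310
  break 2: 290 = 290
  break 3: 250 + 60 = 310
  break 4: 220 = 220
  break 5: 220 = 220
This matches the lower bound, so 5 is optimal.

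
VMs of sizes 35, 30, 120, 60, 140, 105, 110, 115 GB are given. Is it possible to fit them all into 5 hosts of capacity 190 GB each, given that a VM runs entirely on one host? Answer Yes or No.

Yes

A valid assignment using 5 hosts:
  host 1: 140 + 35 = 175
  host 2: 120 + 60 = 180
  host 3: 115 + 30 = 145
  host 4: 110 = 110
  host 5: 105 = 105
Every load is within 190 GB, so 5 hosts suffice.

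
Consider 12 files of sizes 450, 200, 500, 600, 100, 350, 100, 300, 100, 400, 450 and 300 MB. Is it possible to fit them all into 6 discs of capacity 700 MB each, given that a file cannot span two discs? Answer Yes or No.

Yes

A valid assignment using 6 discs:
  disc 1: 600 + 100 = 700
  disc 2: 500 + 200 = 700
  disc 3: 450 + 100 + 100 = 650
  disc 4: 450 = 450
  disc 5: 400 + 300 = 700
  disc 6: 350 + 300 = 650
Every load is within 700 MB, so 6 discs suffice.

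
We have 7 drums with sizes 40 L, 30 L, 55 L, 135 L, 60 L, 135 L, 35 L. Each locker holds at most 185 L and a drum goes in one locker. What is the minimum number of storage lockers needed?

Total = 135 + 135 + 60 + 55 + 40 + 35 + 30 = 490 L.
Lower bound: ⌈490/185⌉ = 3 storage lockers.
A packing using 3 storage lockers:
  locker 1: 135 + 40 = 175
  locker 2: 135 + 35 = 170
  locker 3: 60 + 55 + 30 = 145
This matches the lower bound, so 3 is optimal.

3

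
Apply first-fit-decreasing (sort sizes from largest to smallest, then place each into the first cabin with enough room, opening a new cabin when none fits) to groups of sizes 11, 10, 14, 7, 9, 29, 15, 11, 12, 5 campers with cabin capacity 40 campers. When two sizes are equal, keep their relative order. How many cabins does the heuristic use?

4

Sorted descending: 29, 15, 14, 12, 11, 11, 10, 9, 7, 5.
  29 → cabin 1 (new)  [load 29/40]
  15 → cabin 2 (new)  [load 15/40]
  14 → cabin 2  [load 29/40]
  12 → cabin 3 (new)  [load 12/40]
  11 → cabin 1  [load 40/40]
  11 → cabin 2  [load 40/40]
  10 → cabin 3  [load 22/40]
  9 → cabin 3  [load 31/40]
  7 → cabin 3  [load 38/40]
  5 → cabin 4 (new)  [load 5/40]
4 cabins opened.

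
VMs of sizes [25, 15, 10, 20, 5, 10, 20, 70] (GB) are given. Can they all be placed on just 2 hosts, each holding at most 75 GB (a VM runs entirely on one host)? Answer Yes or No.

No

Total = 175 GB; ⌈175/75⌉ = 3.
At least 3 hosts are required, but only 2 are allowed.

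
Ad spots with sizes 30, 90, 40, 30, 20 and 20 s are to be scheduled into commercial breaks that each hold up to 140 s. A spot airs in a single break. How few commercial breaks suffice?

2

Total = 90 + 40 + 30 + 30 + 20 + 20 = 230 s.
Lower bound: ⌈230/140⌉ = 2 commercial breaks.
A packing using 2 commercial breaks:
  break 1: 90 + 40 = 130
  break 2: 30 + 30 + 20 + 20 = 100
This matches the lower bound, so 2 is optimal.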